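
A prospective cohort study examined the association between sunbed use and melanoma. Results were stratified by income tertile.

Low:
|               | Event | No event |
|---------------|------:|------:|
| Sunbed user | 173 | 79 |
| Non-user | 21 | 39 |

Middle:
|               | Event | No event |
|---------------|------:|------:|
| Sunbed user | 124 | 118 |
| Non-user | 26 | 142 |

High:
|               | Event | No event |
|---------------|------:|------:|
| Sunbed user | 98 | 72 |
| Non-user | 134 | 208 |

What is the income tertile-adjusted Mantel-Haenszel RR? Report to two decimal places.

RR_MH = Σ(aᵢ·n₀ᵢ/nᵢ) / Σ(cᵢ·n₁ᵢ/nᵢ), with n₁ᵢ = aᵢ+bᵢ (exposed), n₀ᵢ = cᵢ+dᵢ (unexposed), nᵢ = n₁ᵢ+n₀ᵢ.
Stratum 1 (Low): n₁ = 252, n₀ = 60, n = 312; a·n₀/n = 173·60/312 = 33.2692; c·n₁/n = 21·252/312 = 16.9615
Stratum 2 (Middle): n₁ = 242, n₀ = 168, n = 410; a·n₀/n = 124·168/410 = 50.8098; c·n₁/n = 26·242/410 = 15.3463
Stratum 3 (High): n₁ = 170, n₀ = 342, n = 512; a·n₀/n = 98·342/512 = 65.4609; c·n₁/n = 134·170/512 = 44.4922
RR_MH = (33.2692 + 50.8098 + 65.4609) / (16.9615 + 15.3463 + 44.4922) = 149.5399 / 76.8001 = 1.94713

1.95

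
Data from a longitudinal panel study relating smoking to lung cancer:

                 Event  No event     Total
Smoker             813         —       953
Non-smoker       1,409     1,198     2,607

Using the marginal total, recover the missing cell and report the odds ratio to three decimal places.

The missing cell is in the exposed row: 953 − 813 = 140.
So a = 813, b = 140, c = 1409, d = 1198.
OR = (a·d)/(b·c) = (813 × 1198) / (140 × 1409) = 973974 / 197260 = 4.93751

4.938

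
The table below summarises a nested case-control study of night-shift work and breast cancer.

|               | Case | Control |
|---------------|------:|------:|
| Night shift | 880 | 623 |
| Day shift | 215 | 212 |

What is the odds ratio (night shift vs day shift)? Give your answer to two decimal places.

1.39

Cells: a = 880, b = 623, c = 215, d = 212.
OR = (a·d)/(b·c) = (880 × 212) / (623 × 215) = 186560 / 133945 = 1.39281
The odds of breast cancer are about 1.39 times as high in the night shift group.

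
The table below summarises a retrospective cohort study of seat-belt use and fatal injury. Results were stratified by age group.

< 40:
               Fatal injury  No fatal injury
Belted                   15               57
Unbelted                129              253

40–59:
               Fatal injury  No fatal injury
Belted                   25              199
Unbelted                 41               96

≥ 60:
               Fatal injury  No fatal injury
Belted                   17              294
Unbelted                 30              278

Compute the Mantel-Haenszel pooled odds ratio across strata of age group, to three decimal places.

OR_MH = Σ(aᵢdᵢ/nᵢ) / Σ(bᵢcᵢ/nᵢ), where nᵢ is the stratum total.
Stratum 1 (< 40): n = 454; a·d/n = 15·253/454 = 8.3590; b·c/n = 57·129/454 = 16.1960
Stratum 2 (40–59): n = 361; a·d/n = 25·96/361 = 6.6482; b·c/n = 199·41/361 = 22.6011
Stratum 3 (≥ 60): n = 619; a·d/n = 17·278/619 = 7.6349; b·c/n = 294·30/619 = 14.2488
OR_MH = (8.3590 + 6.6482 + 7.6349) / (16.1960 + 22.6011 + 14.2488) = 22.6421 / 53.0459 = 0.42684

0.427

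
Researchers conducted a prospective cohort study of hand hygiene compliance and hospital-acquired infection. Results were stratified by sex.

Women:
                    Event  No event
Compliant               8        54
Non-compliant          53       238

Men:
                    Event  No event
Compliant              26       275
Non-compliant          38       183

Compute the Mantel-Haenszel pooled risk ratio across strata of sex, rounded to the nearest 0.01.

0.56

RR_MH = Σ(aᵢ·n₀ᵢ/nᵢ) / Σ(cᵢ·n₁ᵢ/nᵢ), with n₁ᵢ = aᵢ+bᵢ (exposed), n₀ᵢ = cᵢ+dᵢ (unexposed), nᵢ = n₁ᵢ+n₀ᵢ.
Stratum 1 (Women): n₁ = 62, n₀ = 291, n = 353; a·n₀/n = 8·291/353 = 6.5949; c·n₁/n = 53·62/353 = 9.3088
Stratum 2 (Men): n₁ = 301, n₀ = 221, n = 522; a·n₀/n = 26·221/522 = 11.0077; c·n₁/n = 38·301/522 = 21.9119
RR_MH = (6.5949 + 11.0077) / (9.3088 + 21.9119) = 17.6026 / 31.2207 = 0.56381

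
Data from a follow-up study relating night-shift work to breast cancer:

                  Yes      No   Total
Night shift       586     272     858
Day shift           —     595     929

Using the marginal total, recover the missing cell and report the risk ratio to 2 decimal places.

1.90

The missing cell is in the unexposed row: 929 − 595 = 334.
So a = 586, b = 272, c = 334, d = 595.
RR = [a/(a+b)] / [c/(c+d)] = (586/858) / (334/929) = 0.68298/0.35953 = 1.89968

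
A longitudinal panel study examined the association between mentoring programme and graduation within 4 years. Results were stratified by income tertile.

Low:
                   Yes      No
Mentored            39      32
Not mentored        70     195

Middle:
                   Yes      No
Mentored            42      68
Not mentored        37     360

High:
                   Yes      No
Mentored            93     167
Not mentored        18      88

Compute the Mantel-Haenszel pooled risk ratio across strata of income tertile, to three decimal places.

2.544

RR_MH = Σ(aᵢ·n₀ᵢ/nᵢ) / Σ(cᵢ·n₁ᵢ/nᵢ), with n₁ᵢ = aᵢ+bᵢ (exposed), n₀ᵢ = cᵢ+dᵢ (unexposed), nᵢ = n₁ᵢ+n₀ᵢ.
Stratum 1 (Low): n₁ = 71, n₀ = 265, n = 336; a·n₀/n = 39·265/336 = 30.7589; c·n₁/n = 70·71/336 = 14.7917
Stratum 2 (Middle): n₁ = 110, n₀ = 397, n = 507; a·n₀/n = 42·397/507 = 32.8876; c·n₁/n = 37·110/507 = 8.0276
Stratum 3 (High): n₁ = 260, n₀ = 106, n = 366; a·n₀/n = 93·106/366 = 26.9344; c·n₁/n = 18·260/366 = 12.7869
RR_MH = (30.7589 + 32.8876 + 26.9344) / (14.7917 + 8.0276 + 12.7869) = 90.5809 / 35.6062 = 2.54397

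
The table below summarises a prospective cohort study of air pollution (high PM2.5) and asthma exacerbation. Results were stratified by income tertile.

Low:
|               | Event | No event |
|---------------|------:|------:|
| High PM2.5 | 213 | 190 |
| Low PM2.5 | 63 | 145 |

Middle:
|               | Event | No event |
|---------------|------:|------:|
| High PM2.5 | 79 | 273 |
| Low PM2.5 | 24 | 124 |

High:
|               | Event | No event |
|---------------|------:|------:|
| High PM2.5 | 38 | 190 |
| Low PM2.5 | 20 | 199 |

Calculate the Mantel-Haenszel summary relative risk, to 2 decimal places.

1.67

RR_MH = Σ(aᵢ·n₀ᵢ/nᵢ) / Σ(cᵢ·n₁ᵢ/nᵢ), with n₁ᵢ = aᵢ+bᵢ (exposed), n₀ᵢ = cᵢ+dᵢ (unexposed), nᵢ = n₁ᵢ+n₀ᵢ.
Stratum 1 (Low): n₁ = 403, n₀ = 208, n = 611; a·n₀/n = 213·208/611 = 72.5106; c·n₁/n = 63·403/611 = 41.5532
Stratum 2 (Middle): n₁ = 352, n₀ = 148, n = 500; a·n₀/n = 79·148/500 = 23.3840; c·n₁/n = 24·352/500 = 16.8960
Stratum 3 (High): n₁ = 228, n₀ = 219, n = 447; a·n₀/n = 38·219/447 = 18.6174; c·n₁/n = 20·228/447 = 10.2013
RR_MH = (72.5106 + 23.3840 + 18.6174) / (41.5532 + 16.8960 + 10.2013) = 114.5121 / 68.6505 = 1.66804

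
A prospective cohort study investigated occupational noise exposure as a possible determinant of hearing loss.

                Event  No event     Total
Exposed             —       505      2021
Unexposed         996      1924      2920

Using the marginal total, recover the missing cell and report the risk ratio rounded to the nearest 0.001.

The missing cell is in the exposed row: 2021 − 505 = 1516.
So a = 1516, b = 505, c = 996, d = 1924.
RR = [a/(a+b)] / [c/(c+d)] = (1516/2021) / (996/2920) = 0.75012/0.34110 = 2.19916

2.199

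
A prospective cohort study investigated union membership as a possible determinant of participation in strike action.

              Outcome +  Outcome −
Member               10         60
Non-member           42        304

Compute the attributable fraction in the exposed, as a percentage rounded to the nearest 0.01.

Cells: a = 10, b = 60, c = 42, d = 304.
Risk in exposed = 10/70 = 0.14286; risk in unexposed = 42/346 = 0.12139.
RR = 0.14286/0.12139 = 1.17687
AR% = (RR − 1)/RR × 100 = (1.17687 − 1)/1.17687 × 100 = 15.0289%

15.03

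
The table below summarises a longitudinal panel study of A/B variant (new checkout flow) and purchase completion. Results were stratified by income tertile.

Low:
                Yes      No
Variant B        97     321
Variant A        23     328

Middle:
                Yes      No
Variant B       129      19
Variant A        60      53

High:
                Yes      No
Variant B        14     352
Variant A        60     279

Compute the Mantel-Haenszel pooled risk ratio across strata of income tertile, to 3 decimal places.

RR_MH = Σ(aᵢ·n₀ᵢ/nᵢ) / Σ(cᵢ·n₁ᵢ/nᵢ), with n₁ᵢ = aᵢ+bᵢ (exposed), n₀ᵢ = cᵢ+dᵢ (unexposed), nᵢ = n₁ᵢ+n₀ᵢ.
Stratum 1 (Low): n₁ = 418, n₀ = 351, n = 769; a·n₀/n = 97·351/769 = 44.2744; c·n₁/n = 23·418/769 = 12.5020
Stratum 2 (Middle): n₁ = 148, n₀ = 113, n = 261; a·n₀/n = 129·113/261 = 55.8506; c·n₁/n = 60·148/261 = 34.0230
Stratum 3 (High): n₁ = 366, n₀ = 339, n = 705; a·n₀/n = 14·339/705 = 6.7319; c·n₁/n = 60·366/705 = 31.1489
RR_MH = (44.2744 + 55.8506 + 6.7319) / (12.5020 + 34.0230 + 31.1489) = 106.8569 / 77.6739 = 1.37571

1.376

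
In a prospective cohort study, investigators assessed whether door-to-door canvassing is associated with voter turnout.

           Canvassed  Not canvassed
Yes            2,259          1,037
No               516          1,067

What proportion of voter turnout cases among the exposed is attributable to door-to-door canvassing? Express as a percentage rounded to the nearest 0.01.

Reading the table with exposure as columns: a = 2259 (Canvassed, case), b = 516 (Canvassed, non-case), c = 1037 (Not canvassed, case), d = 1067.
Risk in exposed = 2259/2775 = 0.81405; risk in unexposed = 1037/2104 = 0.49287.
RR = 0.81405/0.49287 = 1.65166
AR% = (RR − 1)/RR × 100 = (1.65166 − 1)/1.65166 × 100 = 39.4548%

39.45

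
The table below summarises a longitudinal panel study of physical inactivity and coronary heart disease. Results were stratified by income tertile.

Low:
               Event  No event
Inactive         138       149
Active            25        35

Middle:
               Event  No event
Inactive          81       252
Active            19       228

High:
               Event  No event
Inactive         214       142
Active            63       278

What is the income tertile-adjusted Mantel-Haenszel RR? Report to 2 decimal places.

RR_MH = Σ(aᵢ·n₀ᵢ/nᵢ) / Σ(cᵢ·n₁ᵢ/nᵢ), with n₁ᵢ = aᵢ+bᵢ (exposed), n₀ᵢ = cᵢ+dᵢ (unexposed), nᵢ = n₁ᵢ+n₀ᵢ.
Stratum 1 (Low): n₁ = 287, n₀ = 60, n = 347; a·n₀/n = 138·60/347 = 23.8617; c·n₁/n = 25·287/347 = 20.6772
Stratum 2 (Middle): n₁ = 333, n₀ = 247, n = 580; a·n₀/n = 81·247/580 = 34.4948; c·n₁/n = 19·333/580 = 10.9086
Stratum 3 (High): n₁ = 356, n₀ = 341, n = 697; a·n₀/n = 214·341/697 = 104.6973; c·n₁/n = 63·356/697 = 32.1779
RR_MH = (23.8617 + 34.4948 + 104.6973) / (20.6772 + 10.9086 + 32.1779) = 163.0538 / 63.7638 = 2.55715

2.56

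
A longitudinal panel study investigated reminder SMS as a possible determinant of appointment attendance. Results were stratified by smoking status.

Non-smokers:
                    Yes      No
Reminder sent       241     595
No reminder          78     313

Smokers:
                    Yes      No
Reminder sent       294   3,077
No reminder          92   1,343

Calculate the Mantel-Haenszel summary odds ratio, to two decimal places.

1.48

OR_MH = Σ(aᵢdᵢ/nᵢ) / Σ(bᵢcᵢ/nᵢ), where nᵢ is the stratum total.
Stratum 1 (Non-smokers): n = 1227; a·d/n = 241·313/1227 = 61.4776; b·c/n = 595·78/1227 = 37.8240
Stratum 2 (Smokers): n = 4806; a·d/n = 294·1343/4806 = 82.1561; b·c/n = 3077·92/4806 = 58.9022
OR_MH = (61.4776 + 82.1561) / (37.8240 + 58.9022) = 143.6336 / 96.7262 = 1.48495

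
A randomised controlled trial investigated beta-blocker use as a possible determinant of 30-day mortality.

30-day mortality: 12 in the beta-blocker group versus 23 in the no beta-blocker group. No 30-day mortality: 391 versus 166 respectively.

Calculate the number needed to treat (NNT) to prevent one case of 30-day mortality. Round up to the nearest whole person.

Risk in treated group = 12/403 = 0.02978; risk in control = 23/189 = 0.12169.
Absolute risk reduction = 0.12169 − 0.02978 = 0.09192
NNT = 1 / ARR = 1 / 0.09192 = 10.879 → round up → 11

11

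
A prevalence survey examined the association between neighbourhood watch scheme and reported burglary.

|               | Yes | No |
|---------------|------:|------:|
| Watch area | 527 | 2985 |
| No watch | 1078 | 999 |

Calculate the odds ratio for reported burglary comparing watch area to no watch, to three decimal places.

0.164

Cells: a = 527, b = 2985, c = 1078, d = 999.
OR = (a·d)/(b·c) = (527 × 999) / (2985 × 1078) = 526473 / 3217830 = 0.16361
Exposure is associated with lower odds of reported burglary (OR = 0.16 < 1).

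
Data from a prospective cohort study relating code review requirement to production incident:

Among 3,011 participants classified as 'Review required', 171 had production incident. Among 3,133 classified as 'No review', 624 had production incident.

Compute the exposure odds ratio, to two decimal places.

From the description: a = 171, b = 2840, c = 624, d = 2509.
OR = (a·d)/(b·c) = (171 × 2509) / (2840 × 624) = 429039 / 1772160 = 0.24210
Exposure is associated with lower odds of production incident (OR = 0.24 < 1).

0.24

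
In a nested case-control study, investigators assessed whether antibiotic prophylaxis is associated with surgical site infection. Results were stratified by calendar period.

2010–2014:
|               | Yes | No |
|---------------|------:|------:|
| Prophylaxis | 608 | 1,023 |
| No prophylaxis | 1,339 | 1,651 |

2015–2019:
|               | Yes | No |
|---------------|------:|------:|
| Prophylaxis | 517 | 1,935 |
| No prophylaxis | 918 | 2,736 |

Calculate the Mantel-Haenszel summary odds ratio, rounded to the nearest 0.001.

0.764

OR_MH = Σ(aᵢdᵢ/nᵢ) / Σ(bᵢcᵢ/nᵢ), where nᵢ is the stratum total.
Stratum 1 (2010–2014): n = 4621; a·d/n = 608·1651/4621 = 217.2274; b·c/n = 1023·1339/4621 = 296.4287
Stratum 2 (2015–2019): n = 6106; a·d/n = 517·2736/6106 = 231.6594; b·c/n = 1935·918/6106 = 290.9155
OR_MH = (217.2274 + 231.6594) / (296.4287 + 290.9155) = 448.8868 / 587.3442 = 0.76427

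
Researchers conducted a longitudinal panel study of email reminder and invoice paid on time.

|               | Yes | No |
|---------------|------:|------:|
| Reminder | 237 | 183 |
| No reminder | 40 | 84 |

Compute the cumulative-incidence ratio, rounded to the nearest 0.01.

Cells: a = 237, b = 183, c = 40, d = 84.
Risk in exposed = 237/420 = 0.56429; risk in unexposed = 40/124 = 0.32258.
RR = 0.56429 / 0.32258 = 1.74929
The risk among the exposed is 1.75 times that among the unexposed.

1.75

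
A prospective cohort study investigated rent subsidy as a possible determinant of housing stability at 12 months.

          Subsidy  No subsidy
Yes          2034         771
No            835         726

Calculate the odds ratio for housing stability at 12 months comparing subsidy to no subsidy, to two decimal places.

2.29

Reading the table with exposure as columns: a = 2034 (Subsidy, case), b = 835 (Subsidy, non-case), c = 771 (No subsidy, case), d = 726.
OR = (a·d)/(b·c) = (2034 × 726) / (835 × 771) = 1476684 / 643785 = 2.29375
The odds of housing stability at 12 months are about 2.29 times as high in the subsidy group.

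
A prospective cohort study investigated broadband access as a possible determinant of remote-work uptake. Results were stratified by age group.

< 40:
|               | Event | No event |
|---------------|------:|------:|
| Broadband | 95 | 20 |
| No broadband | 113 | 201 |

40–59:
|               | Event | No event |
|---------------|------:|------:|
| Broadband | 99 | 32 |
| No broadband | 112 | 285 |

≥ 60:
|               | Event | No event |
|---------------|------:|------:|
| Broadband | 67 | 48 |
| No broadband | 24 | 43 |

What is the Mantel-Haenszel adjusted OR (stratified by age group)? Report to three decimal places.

6.188

OR_MH = Σ(aᵢdᵢ/nᵢ) / Σ(bᵢcᵢ/nᵢ), where nᵢ is the stratum total.
Stratum 1 (< 40): n = 429; a·d/n = 95·201/429 = 44.5105; b·c/n = 20·113/429 = 5.2681
Stratum 2 (40–59): n = 528; a·d/n = 99·285/528 = 53.4375; b·c/n = 32·112/528 = 6.7879
Stratum 3 (≥ 60): n = 182; a·d/n = 67·43/182 = 15.8297; b·c/n = 48·24/182 = 6.3297
OR_MH = (44.5105 + 53.4375 + 15.8297) / (5.2681 + 6.7879 + 6.3297) = 113.7777 / 18.3856 = 6.18841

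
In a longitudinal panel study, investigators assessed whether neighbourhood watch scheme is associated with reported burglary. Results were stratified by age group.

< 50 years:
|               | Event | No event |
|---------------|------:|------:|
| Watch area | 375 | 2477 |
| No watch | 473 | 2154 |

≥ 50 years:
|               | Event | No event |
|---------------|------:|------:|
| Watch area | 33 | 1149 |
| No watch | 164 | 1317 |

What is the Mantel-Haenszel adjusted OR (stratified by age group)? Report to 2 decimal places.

OR_MH = Σ(aᵢdᵢ/nᵢ) / Σ(bᵢcᵢ/nᵢ), where nᵢ is the stratum total.
Stratum 1 (< 50 years): n = 5479; a·d/n = 375·2154/5479 = 147.4265; b·c/n = 2477·473/5479 = 213.8385
Stratum 2 (≥ 50 years): n = 2663; a·d/n = 33·1317/2663 = 16.3203; b·c/n = 1149·164/2663 = 70.7608
OR_MH = (147.4265 + 16.3203) / (213.8385 + 70.7608) = 163.7469 / 284.5993 = 0.57536

0.58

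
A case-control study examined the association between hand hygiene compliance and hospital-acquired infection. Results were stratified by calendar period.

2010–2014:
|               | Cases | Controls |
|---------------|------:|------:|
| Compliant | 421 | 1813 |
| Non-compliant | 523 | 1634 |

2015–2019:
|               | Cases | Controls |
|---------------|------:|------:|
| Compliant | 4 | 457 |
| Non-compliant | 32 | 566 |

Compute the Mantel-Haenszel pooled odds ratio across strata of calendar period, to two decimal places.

0.69

OR_MH = Σ(aᵢdᵢ/nᵢ) / Σ(bᵢcᵢ/nᵢ), where nᵢ is the stratum total.
Stratum 1 (2010–2014): n = 4391; a·d/n = 421·1634/4391 = 156.6645; b·c/n = 1813·523/4391 = 215.9415
Stratum 2 (2015–2019): n = 1059; a·d/n = 4·566/1059 = 2.1379; b·c/n = 457·32/1059 = 13.8093
OR_MH = (156.6645 + 2.1379) / (215.9415 + 13.8093) = 158.8024 / 229.7507 = 0.69119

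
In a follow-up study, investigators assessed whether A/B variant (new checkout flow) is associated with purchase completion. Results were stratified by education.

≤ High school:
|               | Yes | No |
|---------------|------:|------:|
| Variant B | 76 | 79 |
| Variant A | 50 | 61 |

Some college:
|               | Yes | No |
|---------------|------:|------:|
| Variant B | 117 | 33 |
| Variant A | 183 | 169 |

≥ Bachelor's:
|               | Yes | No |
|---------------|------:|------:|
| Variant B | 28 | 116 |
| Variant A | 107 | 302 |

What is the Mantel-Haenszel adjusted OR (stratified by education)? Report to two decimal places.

1.46

OR_MH = Σ(aᵢdᵢ/nᵢ) / Σ(bᵢcᵢ/nᵢ), where nᵢ is the stratum total.
Stratum 1 (≤ High school): n = 266; a·d/n = 76·61/266 = 17.4286; b·c/n = 79·50/266 = 14.8496
Stratum 2 (Some college): n = 502; a·d/n = 117·169/502 = 39.3884; b·c/n = 33·183/502 = 12.0299
Stratum 3 (≥ Bachelor's): n = 553; a·d/n = 28·302/553 = 15.2911; b·c/n = 116·107/553 = 22.4448
OR_MH = (17.4286 + 39.3884 + 15.2911) / (14.8496 + 12.0299 + 22.4448) = 72.1082 / 49.3244 = 1.46192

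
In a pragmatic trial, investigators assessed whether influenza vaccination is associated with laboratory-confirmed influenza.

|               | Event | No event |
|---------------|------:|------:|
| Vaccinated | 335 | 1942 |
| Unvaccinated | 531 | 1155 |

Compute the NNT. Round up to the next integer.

Risk in treated group = 335/2277 = 0.14712; risk in control = 531/1686 = 0.31495.
Absolute risk reduction = 0.31495 − 0.14712 = 0.16782
NNT = 1 / ARR = 1 / 0.16782 = 5.959 → round up → 6

6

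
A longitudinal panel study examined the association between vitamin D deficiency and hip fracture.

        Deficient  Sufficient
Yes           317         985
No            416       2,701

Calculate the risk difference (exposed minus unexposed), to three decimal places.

0.165

Reading the table with exposure as columns: a = 317 (Deficient, case), b = 416 (Deficient, non-case), c = 985 (Sufficient, case), d = 2701.
Risk in exposed = 317/733 = 0.432469; risk in unexposed = 985/3686 = 0.267227.
Risk difference = 0.432469 − 0.267227 = 0.165242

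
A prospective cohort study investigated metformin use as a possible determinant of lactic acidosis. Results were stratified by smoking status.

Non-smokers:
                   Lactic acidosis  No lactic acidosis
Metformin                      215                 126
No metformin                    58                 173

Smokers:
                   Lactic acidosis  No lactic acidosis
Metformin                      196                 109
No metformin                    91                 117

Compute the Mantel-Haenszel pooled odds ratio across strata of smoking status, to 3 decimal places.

3.417

OR_MH = Σ(aᵢdᵢ/nᵢ) / Σ(bᵢcᵢ/nᵢ), where nᵢ is the stratum total.
Stratum 1 (Non-smokers): n = 572; a·d/n = 215·173/572 = 65.0262; b·c/n = 126·58/572 = 12.7762
Stratum 2 (Smokers): n = 513; a·d/n = 196·117/513 = 44.7018; b·c/n = 109·91/513 = 19.3353
OR_MH = (65.0262 + 44.7018) / (12.7762 + 19.3353) = 109.7280 / 32.1115 = 3.41709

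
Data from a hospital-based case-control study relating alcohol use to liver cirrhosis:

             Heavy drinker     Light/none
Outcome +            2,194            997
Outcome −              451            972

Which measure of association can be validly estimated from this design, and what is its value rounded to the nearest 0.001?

4.743

Reading the table with exposure as columns: a = 2194 (Heavy drinker, case), b = 451 (Heavy drinker, non-case), c = 997 (Light/none, case), d = 972.
This is a hospital-based case-control study: participants were sampled on outcome status, so risks in the source population cannot be estimated directly — relative risk is not valid here. The odds ratio is the appropriate measure.
OR = (a·d)/(b·c) = (2194 × 972) / (451 × 997) = 2132568 / 449647 = 4.74276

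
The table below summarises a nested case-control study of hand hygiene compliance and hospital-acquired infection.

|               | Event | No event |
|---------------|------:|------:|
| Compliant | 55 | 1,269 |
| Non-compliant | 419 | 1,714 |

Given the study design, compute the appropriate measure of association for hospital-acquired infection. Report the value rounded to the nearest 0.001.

Cells: a = 55, b = 1269, c = 419, d = 1714.
This is a nested case-control study: participants were sampled on outcome status, so risks in the source population cannot be estimated directly — relative risk is not valid here. The odds ratio is the appropriate measure.
OR = (a·d)/(b·c) = (55 × 1714) / (1269 × 419) = 94270 / 531711 = 0.17730

0.177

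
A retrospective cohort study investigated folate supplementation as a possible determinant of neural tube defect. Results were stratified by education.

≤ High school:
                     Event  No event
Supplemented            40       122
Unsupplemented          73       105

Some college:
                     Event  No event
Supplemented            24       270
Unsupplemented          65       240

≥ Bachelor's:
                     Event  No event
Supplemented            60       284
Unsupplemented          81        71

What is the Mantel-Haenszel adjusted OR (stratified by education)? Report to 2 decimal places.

0.30

OR_MH = Σ(aᵢdᵢ/nᵢ) / Σ(bᵢcᵢ/nᵢ), where nᵢ is the stratum total.
Stratum 1 (≤ High school): n = 340; a·d/n = 40·105/340 = 12.3529; b·c/n = 122·73/340 = 26.1941
Stratum 2 (Some college): n = 599; a·d/n = 24·240/599 = 9.6160; b·c/n = 270·65/599 = 29.2988
Stratum 3 (≥ Bachelor's): n = 496; a·d/n = 60·71/496 = 8.5887; b·c/n = 284·81/496 = 46.3790
OR_MH = (12.3529 + 9.6160 + 8.5887) / (26.1941 + 29.2988 + 46.3790) = 30.5577 / 101.8720 = 0.29996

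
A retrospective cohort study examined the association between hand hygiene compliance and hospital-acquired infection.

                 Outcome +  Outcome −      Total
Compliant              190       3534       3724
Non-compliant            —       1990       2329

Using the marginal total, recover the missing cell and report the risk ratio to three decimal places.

0.351

The missing cell is in the unexposed row: 2329 − 1990 = 339.
So a = 190, b = 3534, c = 339, d = 1990.
RR = [a/(a+b)] / [c/(c+d)] = (190/3724) / (339/2329) = 0.05102/0.14556 = 0.35052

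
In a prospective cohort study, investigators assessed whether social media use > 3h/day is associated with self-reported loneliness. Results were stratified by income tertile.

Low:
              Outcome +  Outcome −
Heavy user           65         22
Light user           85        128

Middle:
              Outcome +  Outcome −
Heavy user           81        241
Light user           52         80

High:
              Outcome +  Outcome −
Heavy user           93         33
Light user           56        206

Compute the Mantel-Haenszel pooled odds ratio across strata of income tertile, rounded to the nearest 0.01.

OR_MH = Σ(aᵢdᵢ/nᵢ) / Σ(bᵢcᵢ/nᵢ), where nᵢ is the stratum total.
Stratum 1 (Low): n = 300; a·d/n = 65·128/300 = 27.7333; b·c/n = 22·85/300 = 6.2333
Stratum 2 (Middle): n = 454; a·d/n = 81·80/454 = 14.2731; b·c/n = 241·52/454 = 27.6035
Stratum 3 (High): n = 388; a·d/n = 93·206/388 = 49.3763; b·c/n = 33·56/388 = 4.7629
OR_MH = (27.7333 + 14.2731 + 49.3763) / (6.2333 + 27.6035 + 4.7629) = 91.3827 / 38.5997 = 2.36744

2.37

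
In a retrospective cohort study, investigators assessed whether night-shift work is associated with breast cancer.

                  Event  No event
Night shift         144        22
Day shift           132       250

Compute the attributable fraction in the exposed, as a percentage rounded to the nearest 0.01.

60.17

Cells: a = 144, b = 22, c = 132, d = 250.
Risk in exposed = 144/166 = 0.86747; risk in unexposed = 132/382 = 0.34555.
RR = 0.86747/0.34555 = 2.51041
AR% = (RR − 1)/RR × 100 = (2.51041 − 1)/2.51041 × 100 = 60.1658%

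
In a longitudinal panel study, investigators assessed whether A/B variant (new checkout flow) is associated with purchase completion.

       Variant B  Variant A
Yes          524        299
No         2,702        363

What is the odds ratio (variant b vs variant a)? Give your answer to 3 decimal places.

Reading the table with exposure as columns: a = 524 (Variant B, case), b = 2702 (Variant B, non-case), c = 299 (Variant A, case), d = 363.
OR = (a·d)/(b·c) = (524 × 363) / (2702 × 299) = 190212 / 807898 = 0.23544
Exposure is associated with lower odds of purchase completion (OR = 0.24 < 1).

0.235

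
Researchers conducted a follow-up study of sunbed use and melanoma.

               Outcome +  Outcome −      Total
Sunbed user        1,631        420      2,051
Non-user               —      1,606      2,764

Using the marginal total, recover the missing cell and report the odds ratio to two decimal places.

The missing cell is in the unexposed row: 2764 − 1606 = 1158.
So a = 1631, b = 420, c = 1158, d = 1606.
OR = (a·d)/(b·c) = (1631 × 1606) / (420 × 1158) = 2619386 / 486360 = 5.38569

5.39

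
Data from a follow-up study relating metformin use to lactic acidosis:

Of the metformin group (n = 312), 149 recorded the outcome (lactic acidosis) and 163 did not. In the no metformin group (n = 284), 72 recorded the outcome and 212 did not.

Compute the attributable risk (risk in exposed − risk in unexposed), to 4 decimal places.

0.2240

From the description: a = 149, b = 163, c = 72, d = 212.
Risk in exposed = 149/312 = 0.477564; risk in unexposed = 72/284 = 0.253521.
Risk difference = 0.477564 − 0.253521 = 0.224043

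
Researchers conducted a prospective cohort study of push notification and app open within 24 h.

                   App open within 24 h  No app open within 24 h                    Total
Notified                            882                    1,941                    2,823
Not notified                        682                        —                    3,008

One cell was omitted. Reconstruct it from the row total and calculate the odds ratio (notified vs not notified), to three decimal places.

1.550

The missing cell is in the unexposed row: 3008 − 682 = 2326.
So a = 882, b = 1941, c = 682, d = 2326.
OR = (a·d)/(b·c) = (882 × 2326) / (1941 × 682) = 2051532 / 1323762 = 1.54977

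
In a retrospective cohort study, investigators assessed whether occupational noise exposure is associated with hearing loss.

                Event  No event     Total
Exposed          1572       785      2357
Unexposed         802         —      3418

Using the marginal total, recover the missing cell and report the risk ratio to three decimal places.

2.842

The missing cell is in the unexposed row: 3418 − 802 = 2616.
So a = 1572, b = 785, c = 802, d = 2616.
RR = [a/(a+b)] / [c/(c+d)] = (1572/2357) / (802/3418) = 0.66695/0.23464 = 2.84244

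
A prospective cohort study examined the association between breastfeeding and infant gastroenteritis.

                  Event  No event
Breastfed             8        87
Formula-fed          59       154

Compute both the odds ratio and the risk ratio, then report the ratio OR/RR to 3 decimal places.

0.789

Cells: a = 8, b = 87, c = 59, d = 154.
OR = (8·154)/(87·59) = 1232/5133 = 0.24002
Risk in exposed = 8/95 = 0.08421; risk in unexposed = 59/213 = 0.27700; RR = 0.30401
OR/RR = 0.24002 / 0.30401 = 0.78949
The outcome is not rare, so the OR lies further from 1 than the RR.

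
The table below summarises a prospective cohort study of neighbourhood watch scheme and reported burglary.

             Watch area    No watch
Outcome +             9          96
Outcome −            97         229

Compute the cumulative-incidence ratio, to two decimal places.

Reading the table with exposure as columns: a = 9 (Watch area, case), b = 97 (Watch area, non-case), c = 96 (No watch, case), d = 229.
Risk in exposed = 9/106 = 0.08491; risk in unexposed = 96/325 = 0.29538.
RR = 0.08491 / 0.29538 = 0.28744
The risk is 71% lower among the exposed than among the unexposed.

0.29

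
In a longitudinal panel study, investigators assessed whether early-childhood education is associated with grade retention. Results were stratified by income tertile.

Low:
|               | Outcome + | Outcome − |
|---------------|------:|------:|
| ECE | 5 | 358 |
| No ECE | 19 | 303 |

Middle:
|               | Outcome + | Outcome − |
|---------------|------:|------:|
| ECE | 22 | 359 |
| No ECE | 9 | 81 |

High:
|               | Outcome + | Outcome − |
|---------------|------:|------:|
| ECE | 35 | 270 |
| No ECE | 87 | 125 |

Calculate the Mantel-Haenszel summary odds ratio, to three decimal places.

0.232

OR_MH = Σ(aᵢdᵢ/nᵢ) / Σ(bᵢcᵢ/nᵢ), where nᵢ is the stratum total.
Stratum 1 (Low): n = 685; a·d/n = 5·303/685 = 2.2117; b·c/n = 358·19/685 = 9.9299
Stratum 2 (Middle): n = 471; a·d/n = 22·81/471 = 3.7834; b·c/n = 359·9/471 = 6.8599
Stratum 3 (High): n = 517; a·d/n = 35·125/517 = 8.4623; b·c/n = 270·87/517 = 45.4352
OR_MH = (2.2117 + 3.7834 + 8.4623) / (9.9299 + 6.8599 + 45.4352) = 14.4574 / 62.2250 = 0.23234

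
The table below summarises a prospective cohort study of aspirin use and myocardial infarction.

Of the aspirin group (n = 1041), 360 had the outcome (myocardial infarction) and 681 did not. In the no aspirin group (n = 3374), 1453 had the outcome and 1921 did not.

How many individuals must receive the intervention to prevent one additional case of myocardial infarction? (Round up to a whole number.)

12

Risk in treated group = 360/1041 = 0.34582; risk in control = 1453/3374 = 0.43065.
Absolute risk reduction = 0.43065 − 0.34582 = 0.08482
NNT = 1 / ARR = 1 / 0.08482 = 11.789 → round up → 12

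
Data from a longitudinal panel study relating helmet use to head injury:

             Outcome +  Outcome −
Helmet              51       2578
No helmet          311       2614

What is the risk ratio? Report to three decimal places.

Cells: a = 51, b = 2578, c = 311, d = 2614.
Risk in exposed = 51/2629 = 0.01940; risk in unexposed = 311/2925 = 0.10632.
RR = 0.01940 / 0.10632 = 0.18245
The risk is 82% lower among the exposed than among the unexposed.

0.182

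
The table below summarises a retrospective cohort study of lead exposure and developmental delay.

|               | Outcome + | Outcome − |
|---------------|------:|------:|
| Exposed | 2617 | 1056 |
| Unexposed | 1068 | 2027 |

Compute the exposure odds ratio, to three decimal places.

Cells: a = 2617, b = 1056, c = 1068, d = 2027.
OR = (a·d)/(b·c) = (2617 × 2027) / (1056 × 1068) = 5304659 / 1127808 = 4.70351
The odds of developmental delay are about 4.70 times as high in the exposed group.

4.704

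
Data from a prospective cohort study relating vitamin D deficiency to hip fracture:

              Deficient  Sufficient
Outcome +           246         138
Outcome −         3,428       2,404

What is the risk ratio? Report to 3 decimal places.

1.233

Reading the table with exposure as columns: a = 246 (Deficient, case), b = 3428 (Deficient, non-case), c = 138 (Sufficient, case), d = 2404.
Risk in exposed = 246/3674 = 0.06696; risk in unexposed = 138/2542 = 0.05429.
RR = 0.06696 / 0.05429 = 1.23337
The risk among the exposed is 1.23 times that among the unexposed.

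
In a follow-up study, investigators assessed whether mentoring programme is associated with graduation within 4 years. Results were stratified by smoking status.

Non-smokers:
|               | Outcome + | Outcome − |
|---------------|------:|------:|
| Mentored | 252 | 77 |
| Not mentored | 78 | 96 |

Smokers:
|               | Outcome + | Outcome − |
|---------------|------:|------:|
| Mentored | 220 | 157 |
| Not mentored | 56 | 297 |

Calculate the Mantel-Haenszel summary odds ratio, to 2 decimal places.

OR_MH = Σ(aᵢdᵢ/nᵢ) / Σ(bᵢcᵢ/nᵢ), where nᵢ is the stratum total.
Stratum 1 (Non-smokers): n = 503; a·d/n = 252·96/503 = 48.0954; b·c/n = 77·78/503 = 11.9404
Stratum 2 (Smokers): n = 730; a·d/n = 220·297/730 = 89.5068; b·c/n = 157·56/730 = 12.0438
OR_MH = (48.0954 + 89.5068) / (11.9404 + 12.0438) = 137.6023 / 23.9842 = 5.73721

5.74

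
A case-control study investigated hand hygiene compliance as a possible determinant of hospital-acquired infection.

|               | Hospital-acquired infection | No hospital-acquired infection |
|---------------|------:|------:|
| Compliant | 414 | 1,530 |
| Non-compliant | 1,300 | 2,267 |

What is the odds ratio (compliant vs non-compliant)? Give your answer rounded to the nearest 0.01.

0.47

Cells: a = 414, b = 1530, c = 1300, d = 2267.
OR = (a·d)/(b·c) = (414 × 2267) / (1530 × 1300) = 938538 / 1989000 = 0.47186
Exposure is associated with lower odds of hospital-acquired infection (OR = 0.47 < 1).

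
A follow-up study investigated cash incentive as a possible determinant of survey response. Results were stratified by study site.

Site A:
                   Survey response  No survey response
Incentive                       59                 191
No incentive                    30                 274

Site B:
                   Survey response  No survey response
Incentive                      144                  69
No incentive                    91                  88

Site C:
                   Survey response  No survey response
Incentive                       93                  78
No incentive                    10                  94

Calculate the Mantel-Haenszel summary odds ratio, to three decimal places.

3.195

OR_MH = Σ(aᵢdᵢ/nᵢ) / Σ(bᵢcᵢ/nᵢ), where nᵢ is the stratum total.
Stratum 1 (Site A): n = 554; a·d/n = 59·274/554 = 29.1805; b·c/n = 191·30/554 = 10.3430
Stratum 2 (Site B): n = 392; a·d/n = 144·88/392 = 32.3265; b·c/n = 69·91/392 = 16.0179
Stratum 3 (Site C): n = 275; a·d/n = 93·94/275 = 31.7891; b·c/n = 78·10/275 = 2.8364
OR_MH = (29.1805 + 32.3265 + 31.7891) / (10.3430 + 16.0179 + 2.8364) = 93.2961 / 29.1972 = 3.19538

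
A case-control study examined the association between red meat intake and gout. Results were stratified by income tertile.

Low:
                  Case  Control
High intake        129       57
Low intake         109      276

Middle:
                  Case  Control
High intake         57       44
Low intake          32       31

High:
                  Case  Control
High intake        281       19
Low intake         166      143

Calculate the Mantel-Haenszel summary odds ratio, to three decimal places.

5.644

OR_MH = Σ(aᵢdᵢ/nᵢ) / Σ(bᵢcᵢ/nᵢ), where nᵢ is the stratum total.
Stratum 1 (Low): n = 571; a·d/n = 129·276/571 = 62.3538; b·c/n = 57·109/571 = 10.8809
Stratum 2 (Middle): n = 164; a·d/n = 57·31/164 = 10.7744; b·c/n = 44·32/164 = 8.5854
Stratum 3 (High): n = 609; a·d/n = 281·143/609 = 65.9819; b·c/n = 19·166/609 = 5.1790
OR_MH = (62.3538 + 10.7744 + 65.9819) / (10.8809 + 8.5854 + 5.1790) = 139.1101 / 24.6453 = 5.64450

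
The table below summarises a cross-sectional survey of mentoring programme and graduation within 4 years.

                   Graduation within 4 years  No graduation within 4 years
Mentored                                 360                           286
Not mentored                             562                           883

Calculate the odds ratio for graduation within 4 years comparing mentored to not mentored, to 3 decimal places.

Cells: a = 360, b = 286, c = 562, d = 883.
OR = (a·d)/(b·c) = (360 × 883) / (286 × 562) = 317880 / 160732 = 1.97770
The odds of graduation within 4 years are about 1.98 times as high in the mentored group.

1.978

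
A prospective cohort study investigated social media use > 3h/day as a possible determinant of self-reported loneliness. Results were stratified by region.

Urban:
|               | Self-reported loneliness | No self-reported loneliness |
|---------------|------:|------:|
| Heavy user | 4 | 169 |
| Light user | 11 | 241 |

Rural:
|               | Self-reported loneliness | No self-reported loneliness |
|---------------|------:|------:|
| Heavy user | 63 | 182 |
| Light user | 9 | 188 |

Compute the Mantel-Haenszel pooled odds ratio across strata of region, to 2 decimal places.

3.60

OR_MH = Σ(aᵢdᵢ/nᵢ) / Σ(bᵢcᵢ/nᵢ), where nᵢ is the stratum total.
Stratum 1 (Urban): n = 425; a·d/n = 4·241/425 = 2.2682; b·c/n = 169·11/425 = 4.3741
Stratum 2 (Rural): n = 442; a·d/n = 63·188/442 = 26.7964; b·c/n = 182·9/442 = 3.7059
OR_MH = (2.2682 + 26.7964) / (4.3741 + 3.7059) = 29.0646 / 8.0800 = 3.59711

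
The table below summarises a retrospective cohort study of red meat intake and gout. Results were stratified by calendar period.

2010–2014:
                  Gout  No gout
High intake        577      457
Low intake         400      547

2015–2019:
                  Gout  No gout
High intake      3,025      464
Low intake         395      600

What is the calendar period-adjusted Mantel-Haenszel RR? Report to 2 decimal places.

1.83

RR_MH = Σ(aᵢ·n₀ᵢ/nᵢ) / Σ(cᵢ·n₁ᵢ/nᵢ), with n₁ᵢ = aᵢ+bᵢ (exposed), n₀ᵢ = cᵢ+dᵢ (unexposed), nᵢ = n₁ᵢ+n₀ᵢ.
Stratum 1 (2010–2014): n₁ = 1034, n₀ = 947, n = 1981; a·n₀/n = 577·947/1981 = 275.8299; c·n₁/n = 400·1034/1981 = 208.7834
Stratum 2 (2015–2019): n₁ = 3489, n₀ = 995, n = 4484; a·n₀/n = 3025·995/4484 = 671.2478; c·n₁/n = 395·3489/4484 = 307.3495
RR_MH = (275.8299 + 671.2478) / (208.7834 + 307.3495) = 947.0777 / 516.1329 = 1.83495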